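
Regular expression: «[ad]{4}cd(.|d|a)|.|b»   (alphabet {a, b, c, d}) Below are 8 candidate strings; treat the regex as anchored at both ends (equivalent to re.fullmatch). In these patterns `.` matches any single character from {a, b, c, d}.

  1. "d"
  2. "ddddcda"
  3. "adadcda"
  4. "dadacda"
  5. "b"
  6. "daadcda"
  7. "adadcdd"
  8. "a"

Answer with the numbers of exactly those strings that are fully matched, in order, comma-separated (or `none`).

1, 2, 3, 4, 5, 6, 7, 8

1. "d" → match
2. "ddddcda" → match
3. "adadcda" → match
4. "dadacda" → match
5. "b" → match
6. "daadcda" → match
7. "adadcdd" → match
8. "a" → match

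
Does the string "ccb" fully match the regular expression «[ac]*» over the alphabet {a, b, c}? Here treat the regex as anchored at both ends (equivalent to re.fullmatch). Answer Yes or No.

No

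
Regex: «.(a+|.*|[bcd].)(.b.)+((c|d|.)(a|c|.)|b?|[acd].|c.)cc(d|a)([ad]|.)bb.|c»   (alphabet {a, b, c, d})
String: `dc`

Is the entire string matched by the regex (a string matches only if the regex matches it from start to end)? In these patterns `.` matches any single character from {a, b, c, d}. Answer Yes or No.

No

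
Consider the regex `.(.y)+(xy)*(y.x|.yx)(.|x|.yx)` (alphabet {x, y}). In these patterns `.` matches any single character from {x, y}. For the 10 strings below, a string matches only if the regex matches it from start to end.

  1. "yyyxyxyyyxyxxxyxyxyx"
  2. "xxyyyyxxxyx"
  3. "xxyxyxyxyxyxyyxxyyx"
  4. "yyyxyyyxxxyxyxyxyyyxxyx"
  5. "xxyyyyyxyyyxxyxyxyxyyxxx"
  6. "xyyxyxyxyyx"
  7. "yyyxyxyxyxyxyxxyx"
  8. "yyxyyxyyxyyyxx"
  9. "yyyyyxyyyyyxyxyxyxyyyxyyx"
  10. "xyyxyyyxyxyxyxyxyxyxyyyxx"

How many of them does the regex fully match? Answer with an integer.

6

1 → no match
2 → match
3 → match
4 → no match
5 → no match
6 → match
7 → match
8 → no match
9 → match
10 → match
Total matched: 6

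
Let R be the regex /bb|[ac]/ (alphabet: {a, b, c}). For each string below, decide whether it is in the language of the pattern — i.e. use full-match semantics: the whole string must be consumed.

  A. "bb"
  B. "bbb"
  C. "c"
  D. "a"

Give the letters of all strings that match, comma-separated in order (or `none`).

A, C, D

A → match
B → no match
C → match
D → match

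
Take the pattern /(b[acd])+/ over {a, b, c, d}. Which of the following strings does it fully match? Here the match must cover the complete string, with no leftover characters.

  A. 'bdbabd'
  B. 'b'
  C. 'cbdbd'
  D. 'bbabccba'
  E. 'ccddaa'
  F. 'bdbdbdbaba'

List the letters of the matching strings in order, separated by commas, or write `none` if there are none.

A → match
B → no match
C → no match — must start with 'b'
D → no match
E → no match — must start with 'b'
F → match

A, F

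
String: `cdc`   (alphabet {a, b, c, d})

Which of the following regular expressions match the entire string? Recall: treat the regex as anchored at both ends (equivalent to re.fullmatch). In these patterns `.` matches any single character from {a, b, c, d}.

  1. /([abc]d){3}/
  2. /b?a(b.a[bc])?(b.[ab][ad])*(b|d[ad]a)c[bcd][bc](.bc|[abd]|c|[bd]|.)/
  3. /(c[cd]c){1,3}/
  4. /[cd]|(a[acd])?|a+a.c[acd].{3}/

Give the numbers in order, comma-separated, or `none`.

3

1 → no match — must end with `d`
2 → no match
3 → match
4 → no match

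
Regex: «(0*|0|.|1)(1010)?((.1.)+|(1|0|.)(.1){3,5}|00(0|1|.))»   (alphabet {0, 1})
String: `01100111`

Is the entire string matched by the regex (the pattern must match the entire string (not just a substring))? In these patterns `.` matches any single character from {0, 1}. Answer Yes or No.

No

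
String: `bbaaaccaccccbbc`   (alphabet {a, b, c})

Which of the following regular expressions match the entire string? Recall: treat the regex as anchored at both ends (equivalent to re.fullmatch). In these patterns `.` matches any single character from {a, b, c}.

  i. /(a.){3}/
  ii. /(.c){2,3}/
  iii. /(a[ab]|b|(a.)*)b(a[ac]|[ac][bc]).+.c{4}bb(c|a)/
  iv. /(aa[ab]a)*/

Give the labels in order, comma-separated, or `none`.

i → no match — must start with `a`
ii → no match
iii → match
iv → no match

iii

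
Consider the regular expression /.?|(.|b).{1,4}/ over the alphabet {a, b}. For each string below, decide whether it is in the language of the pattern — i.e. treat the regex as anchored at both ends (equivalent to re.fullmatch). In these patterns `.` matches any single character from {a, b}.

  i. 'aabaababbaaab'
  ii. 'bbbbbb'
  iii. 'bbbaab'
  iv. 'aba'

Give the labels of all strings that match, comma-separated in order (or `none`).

i → no match
ii → no match
iii → no match
iv → match

iv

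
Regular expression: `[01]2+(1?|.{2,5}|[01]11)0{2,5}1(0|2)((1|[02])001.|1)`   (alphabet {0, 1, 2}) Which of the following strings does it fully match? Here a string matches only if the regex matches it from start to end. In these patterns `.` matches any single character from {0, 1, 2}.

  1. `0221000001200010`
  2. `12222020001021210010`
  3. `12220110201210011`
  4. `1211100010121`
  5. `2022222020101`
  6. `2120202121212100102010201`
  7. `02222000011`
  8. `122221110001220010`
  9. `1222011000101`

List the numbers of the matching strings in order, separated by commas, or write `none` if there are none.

1 → match
2 → no match
3 → no match
4 → no match
5 → no match
6 → no match
7 → no match
8 → match
9 → match

1, 8, 9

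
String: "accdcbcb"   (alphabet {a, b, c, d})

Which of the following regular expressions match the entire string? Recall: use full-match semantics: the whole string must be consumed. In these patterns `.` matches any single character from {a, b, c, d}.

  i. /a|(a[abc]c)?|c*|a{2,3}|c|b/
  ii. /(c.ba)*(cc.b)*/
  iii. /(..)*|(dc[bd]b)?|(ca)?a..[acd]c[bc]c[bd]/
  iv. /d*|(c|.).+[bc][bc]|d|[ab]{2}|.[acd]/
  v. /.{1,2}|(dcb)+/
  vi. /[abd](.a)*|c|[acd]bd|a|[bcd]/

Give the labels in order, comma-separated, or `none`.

i → no match
ii → no match
iii → match
iv → match
v → no match
vi → no match

iii, iv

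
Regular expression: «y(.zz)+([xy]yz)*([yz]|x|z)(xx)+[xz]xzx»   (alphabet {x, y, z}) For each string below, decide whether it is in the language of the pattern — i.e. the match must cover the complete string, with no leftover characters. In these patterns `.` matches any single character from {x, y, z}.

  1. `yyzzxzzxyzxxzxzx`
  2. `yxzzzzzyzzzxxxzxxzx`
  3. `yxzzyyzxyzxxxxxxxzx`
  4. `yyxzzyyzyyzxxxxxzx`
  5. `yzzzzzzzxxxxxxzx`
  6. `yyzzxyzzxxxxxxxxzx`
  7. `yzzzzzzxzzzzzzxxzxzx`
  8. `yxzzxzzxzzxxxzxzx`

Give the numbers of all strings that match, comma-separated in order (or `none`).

3, 5, 6, 7, 8

1 → no match
2 → no match
3 → match
4 → no match
5 → match
6 → match
7 → match
8 → match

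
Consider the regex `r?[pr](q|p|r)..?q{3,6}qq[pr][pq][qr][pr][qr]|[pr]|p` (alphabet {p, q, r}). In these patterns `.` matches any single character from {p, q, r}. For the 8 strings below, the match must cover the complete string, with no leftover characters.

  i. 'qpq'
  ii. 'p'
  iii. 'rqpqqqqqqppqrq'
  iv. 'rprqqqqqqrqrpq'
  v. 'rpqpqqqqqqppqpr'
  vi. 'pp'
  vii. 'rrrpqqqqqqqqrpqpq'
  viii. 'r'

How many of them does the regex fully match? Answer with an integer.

6

i → no match
ii → match
iii → match
iv → match
v → match
vi → no match
vii → match
viii → match
Total matched: 6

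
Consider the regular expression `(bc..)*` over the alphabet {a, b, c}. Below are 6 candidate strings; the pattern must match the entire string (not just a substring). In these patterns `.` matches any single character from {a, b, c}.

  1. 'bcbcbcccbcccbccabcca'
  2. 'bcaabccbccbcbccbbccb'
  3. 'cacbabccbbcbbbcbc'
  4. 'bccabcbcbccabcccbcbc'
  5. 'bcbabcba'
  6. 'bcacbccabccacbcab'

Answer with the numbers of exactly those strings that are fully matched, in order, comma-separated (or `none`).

1 → match
2 → no match
3 → no match
4 → match
5 → match
6 → no match

1, 4, 5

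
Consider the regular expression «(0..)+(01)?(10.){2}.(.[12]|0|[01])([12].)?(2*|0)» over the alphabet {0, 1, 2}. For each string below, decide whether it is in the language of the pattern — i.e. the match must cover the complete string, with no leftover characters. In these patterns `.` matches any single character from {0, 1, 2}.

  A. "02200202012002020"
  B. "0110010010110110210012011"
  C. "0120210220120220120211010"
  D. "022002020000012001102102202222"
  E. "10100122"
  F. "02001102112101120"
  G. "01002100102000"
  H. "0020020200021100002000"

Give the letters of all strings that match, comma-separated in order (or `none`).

A → no match
B → no match
C → no match
D → match
E → no match — must start with "0"
F → no match
G → no match
H → no match

D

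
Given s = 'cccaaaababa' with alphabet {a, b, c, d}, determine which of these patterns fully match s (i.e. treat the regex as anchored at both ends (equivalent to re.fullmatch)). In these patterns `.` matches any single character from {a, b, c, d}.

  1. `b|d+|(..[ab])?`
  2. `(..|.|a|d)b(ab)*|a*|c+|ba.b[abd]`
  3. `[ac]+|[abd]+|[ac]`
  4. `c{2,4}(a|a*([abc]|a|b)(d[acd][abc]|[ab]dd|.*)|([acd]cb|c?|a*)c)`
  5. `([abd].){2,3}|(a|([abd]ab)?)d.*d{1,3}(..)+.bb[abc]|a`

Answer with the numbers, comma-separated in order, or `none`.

1 → no match
2 → no match
3 → no match
4 → match
5 → no match

4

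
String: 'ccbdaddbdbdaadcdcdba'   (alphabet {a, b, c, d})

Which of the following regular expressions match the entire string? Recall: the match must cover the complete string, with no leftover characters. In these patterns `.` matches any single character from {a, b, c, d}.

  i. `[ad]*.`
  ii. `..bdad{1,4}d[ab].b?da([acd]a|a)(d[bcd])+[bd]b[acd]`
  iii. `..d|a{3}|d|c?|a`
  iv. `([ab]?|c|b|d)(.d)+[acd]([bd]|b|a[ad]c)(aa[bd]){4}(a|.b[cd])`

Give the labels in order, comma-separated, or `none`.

i → no match
ii → match
iii → no match
iv → no match

ii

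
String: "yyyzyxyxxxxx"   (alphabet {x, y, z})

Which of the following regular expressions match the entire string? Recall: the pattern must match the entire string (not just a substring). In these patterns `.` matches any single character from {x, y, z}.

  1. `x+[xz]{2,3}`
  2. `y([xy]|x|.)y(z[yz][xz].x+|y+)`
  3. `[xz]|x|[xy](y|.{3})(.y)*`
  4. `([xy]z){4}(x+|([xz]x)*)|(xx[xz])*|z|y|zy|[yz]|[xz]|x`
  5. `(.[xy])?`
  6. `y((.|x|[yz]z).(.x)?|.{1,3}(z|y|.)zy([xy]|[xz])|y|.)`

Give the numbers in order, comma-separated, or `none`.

1 → no match — must start with "x"
2 → match
3 → no match
4 → no match
5 → no match
6 → no match

2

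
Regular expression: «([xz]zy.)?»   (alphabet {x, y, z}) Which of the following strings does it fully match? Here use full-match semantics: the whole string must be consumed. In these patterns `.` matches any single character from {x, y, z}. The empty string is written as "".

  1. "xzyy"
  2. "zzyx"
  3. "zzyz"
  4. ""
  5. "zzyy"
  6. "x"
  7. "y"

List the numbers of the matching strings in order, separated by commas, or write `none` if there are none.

1, 2, 3, 4, 5

1 → match
2 → match
3 → match
4 → match
5 → match
6 → no match
7 → no match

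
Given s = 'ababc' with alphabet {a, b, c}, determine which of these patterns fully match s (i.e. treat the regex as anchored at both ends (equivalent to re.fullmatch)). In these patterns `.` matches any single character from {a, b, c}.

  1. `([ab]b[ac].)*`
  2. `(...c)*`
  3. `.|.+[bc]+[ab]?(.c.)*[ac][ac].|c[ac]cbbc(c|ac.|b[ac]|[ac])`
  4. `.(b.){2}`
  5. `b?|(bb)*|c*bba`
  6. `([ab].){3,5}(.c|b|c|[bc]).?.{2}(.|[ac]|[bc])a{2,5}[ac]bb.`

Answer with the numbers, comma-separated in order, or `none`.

4

1 → no match
2 → no match
3 → no match
4 → match
5 → no match
6 → no match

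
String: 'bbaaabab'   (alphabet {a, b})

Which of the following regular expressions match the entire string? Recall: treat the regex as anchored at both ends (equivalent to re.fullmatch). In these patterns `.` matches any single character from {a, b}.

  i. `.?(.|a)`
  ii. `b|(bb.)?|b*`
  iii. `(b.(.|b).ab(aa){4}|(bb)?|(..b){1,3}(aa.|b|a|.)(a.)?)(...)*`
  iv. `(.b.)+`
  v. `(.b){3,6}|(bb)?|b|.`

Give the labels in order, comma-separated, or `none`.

i → no match
ii → no match
iii → match
iv → no match
v → no match

iii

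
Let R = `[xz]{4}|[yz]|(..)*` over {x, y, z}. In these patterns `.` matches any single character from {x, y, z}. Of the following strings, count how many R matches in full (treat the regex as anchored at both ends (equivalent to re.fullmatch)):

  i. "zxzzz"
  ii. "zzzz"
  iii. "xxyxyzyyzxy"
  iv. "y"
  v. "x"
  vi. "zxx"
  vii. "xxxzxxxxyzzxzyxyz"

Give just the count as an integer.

2

i → no match
ii → match
iii → no match
iv → match
v → no match
vi → no match
vii → no match
Total matched: 2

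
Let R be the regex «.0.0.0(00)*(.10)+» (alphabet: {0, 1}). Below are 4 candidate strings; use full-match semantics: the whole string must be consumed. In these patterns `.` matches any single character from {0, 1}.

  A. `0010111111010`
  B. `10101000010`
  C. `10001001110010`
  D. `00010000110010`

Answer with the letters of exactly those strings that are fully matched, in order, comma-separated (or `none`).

B

A → no match
B. `10101000010` → match
C → no match
D → no match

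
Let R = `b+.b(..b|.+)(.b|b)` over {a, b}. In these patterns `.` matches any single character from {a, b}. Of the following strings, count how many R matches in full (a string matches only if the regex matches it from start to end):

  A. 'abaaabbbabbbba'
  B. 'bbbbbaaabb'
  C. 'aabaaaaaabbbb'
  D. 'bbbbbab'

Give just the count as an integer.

A → no match — must start with 'b'
B → match
C → no match — must start with 'b'
D → match
Total matched: 2

2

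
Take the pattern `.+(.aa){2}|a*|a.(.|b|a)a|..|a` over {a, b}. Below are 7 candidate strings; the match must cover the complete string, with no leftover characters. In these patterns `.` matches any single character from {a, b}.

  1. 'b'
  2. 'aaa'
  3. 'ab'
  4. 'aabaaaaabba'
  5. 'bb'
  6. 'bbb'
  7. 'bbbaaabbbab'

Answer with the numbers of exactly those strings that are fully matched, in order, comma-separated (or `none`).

1. 'b' → no match
2. 'aaa' → match
3. 'ab' → match
4. 'aabaaaaabba' → no match
5. 'bb' → match
6. 'bbb' → no match
7. 'bbbaaabbbab' → no match

2, 3, 5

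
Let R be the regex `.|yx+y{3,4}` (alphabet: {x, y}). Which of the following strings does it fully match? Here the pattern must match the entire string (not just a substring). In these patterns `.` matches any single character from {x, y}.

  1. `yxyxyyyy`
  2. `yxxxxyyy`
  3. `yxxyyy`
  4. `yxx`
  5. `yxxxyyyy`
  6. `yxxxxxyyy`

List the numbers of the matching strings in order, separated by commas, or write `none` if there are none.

1 → no match
2 → match
3 → match
4 → no match
5 → match
6 → match

2, 3, 5, 6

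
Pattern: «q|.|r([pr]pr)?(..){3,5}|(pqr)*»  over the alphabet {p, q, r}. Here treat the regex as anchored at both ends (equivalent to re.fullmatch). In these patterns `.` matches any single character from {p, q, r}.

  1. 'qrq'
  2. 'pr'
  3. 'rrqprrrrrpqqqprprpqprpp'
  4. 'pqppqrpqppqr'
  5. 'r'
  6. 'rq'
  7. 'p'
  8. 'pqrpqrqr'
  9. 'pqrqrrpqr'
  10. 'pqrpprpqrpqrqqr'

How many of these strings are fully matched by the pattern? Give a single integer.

2

1. 'qrq' → no match
2. 'pr' → no match
3 → no match
4. 'pqppqrpqppqr' → no match
5. 'r' → match
6. 'rq' → no match
7. 'p' → match
8. 'pqrpqrqr' → no match
9. 'pqrqrrpqr' → no match
10 → no match
Total matched: 2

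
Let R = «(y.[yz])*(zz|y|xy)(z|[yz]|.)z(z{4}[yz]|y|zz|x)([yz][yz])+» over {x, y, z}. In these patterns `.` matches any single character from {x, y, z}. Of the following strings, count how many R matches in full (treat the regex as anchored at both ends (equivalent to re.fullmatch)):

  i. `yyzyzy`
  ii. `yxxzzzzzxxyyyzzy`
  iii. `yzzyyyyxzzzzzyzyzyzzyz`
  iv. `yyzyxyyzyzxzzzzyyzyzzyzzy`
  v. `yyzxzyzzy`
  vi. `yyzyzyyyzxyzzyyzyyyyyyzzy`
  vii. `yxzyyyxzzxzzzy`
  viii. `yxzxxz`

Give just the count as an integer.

i → match
ii → no match
iii → match
iv → no match
v → no match
vi → no match
vii → no match
viii → no match
Total matched: 2

2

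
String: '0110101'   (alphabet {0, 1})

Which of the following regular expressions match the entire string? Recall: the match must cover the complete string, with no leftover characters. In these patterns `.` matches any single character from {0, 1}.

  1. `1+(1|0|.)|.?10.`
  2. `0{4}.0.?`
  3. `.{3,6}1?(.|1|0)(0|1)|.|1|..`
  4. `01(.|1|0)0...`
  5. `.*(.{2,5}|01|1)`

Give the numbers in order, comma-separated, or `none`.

1 → no match
2 → no match
3 → match
4 → match
5 → match

3, 4, 5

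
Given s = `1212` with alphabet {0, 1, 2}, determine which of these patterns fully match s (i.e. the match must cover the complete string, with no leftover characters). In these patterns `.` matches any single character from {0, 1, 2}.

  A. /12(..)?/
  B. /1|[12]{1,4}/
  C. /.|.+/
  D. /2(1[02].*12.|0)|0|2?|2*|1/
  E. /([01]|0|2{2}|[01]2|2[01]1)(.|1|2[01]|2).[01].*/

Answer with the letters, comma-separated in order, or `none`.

A, B, C

A → match
B → match
C → match
D → no match
E → no match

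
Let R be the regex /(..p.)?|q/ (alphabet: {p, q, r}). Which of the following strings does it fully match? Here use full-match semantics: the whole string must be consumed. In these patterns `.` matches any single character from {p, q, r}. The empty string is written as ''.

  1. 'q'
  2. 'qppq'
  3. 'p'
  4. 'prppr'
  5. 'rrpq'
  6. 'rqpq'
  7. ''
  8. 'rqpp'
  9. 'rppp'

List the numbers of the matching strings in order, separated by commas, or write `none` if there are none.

1 → match
2 → match
3 → no match
4 → no match
5 → match
6 → match
7 → match
8 → match
9 → match

1, 2, 5, 6, 7, 8, 9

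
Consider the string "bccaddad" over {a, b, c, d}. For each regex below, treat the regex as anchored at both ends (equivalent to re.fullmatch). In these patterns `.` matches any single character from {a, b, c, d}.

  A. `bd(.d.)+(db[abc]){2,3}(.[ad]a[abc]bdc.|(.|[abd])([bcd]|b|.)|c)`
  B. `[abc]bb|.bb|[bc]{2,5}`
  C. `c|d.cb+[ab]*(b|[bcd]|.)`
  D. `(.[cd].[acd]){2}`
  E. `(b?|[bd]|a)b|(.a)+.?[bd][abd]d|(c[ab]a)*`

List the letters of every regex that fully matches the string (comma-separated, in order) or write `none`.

A → no match — must start with "bd"
B → no match
C → no match
D → match
E → no match

D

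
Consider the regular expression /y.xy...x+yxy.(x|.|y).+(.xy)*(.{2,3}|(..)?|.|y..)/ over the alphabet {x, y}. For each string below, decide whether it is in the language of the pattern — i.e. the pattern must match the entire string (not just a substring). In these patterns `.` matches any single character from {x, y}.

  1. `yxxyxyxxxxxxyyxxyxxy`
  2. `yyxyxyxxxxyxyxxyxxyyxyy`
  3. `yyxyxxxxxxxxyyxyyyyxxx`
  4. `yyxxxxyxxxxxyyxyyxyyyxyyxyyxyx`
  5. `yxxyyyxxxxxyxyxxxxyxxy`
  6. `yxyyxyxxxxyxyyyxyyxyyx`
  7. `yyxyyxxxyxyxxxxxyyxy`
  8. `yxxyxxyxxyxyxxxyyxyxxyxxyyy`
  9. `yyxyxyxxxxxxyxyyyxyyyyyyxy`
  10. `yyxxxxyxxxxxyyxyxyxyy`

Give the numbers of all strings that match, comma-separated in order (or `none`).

2, 5, 7, 8, 9

1 → no match
2 → match
3 → no match
4 → no match
5 → match
6 → no match
7 → match
8 → match
9 → match
10 → no match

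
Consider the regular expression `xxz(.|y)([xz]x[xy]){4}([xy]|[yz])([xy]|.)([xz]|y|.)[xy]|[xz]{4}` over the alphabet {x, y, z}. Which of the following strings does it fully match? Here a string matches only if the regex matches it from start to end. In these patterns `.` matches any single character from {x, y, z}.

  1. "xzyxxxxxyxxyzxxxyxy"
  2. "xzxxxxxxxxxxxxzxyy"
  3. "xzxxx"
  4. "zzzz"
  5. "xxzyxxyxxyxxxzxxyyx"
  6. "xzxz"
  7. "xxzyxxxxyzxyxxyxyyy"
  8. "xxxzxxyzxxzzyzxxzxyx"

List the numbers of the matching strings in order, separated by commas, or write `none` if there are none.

4, 6

1 → no match
2 → no match
3 → no match
4 → match
5 → no match
6 → match
7 → no match
8 → no match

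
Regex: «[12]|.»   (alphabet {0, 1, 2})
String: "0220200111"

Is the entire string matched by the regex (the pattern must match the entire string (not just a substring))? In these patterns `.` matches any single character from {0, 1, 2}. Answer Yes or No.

No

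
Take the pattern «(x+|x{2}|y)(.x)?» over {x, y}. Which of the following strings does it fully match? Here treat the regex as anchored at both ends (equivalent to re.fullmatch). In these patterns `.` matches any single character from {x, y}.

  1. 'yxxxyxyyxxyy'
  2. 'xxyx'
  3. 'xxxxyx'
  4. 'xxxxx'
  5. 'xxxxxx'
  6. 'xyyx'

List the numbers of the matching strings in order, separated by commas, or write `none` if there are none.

1 → no match
2 → match
3 → match
4 → match
5 → match
6 → no match

2, 3, 4, 5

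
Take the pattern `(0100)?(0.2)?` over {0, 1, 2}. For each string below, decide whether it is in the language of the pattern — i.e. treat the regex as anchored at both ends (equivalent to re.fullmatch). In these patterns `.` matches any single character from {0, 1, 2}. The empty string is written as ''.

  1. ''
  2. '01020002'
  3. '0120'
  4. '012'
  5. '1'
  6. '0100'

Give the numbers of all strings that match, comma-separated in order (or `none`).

1, 4, 6

1 → match
2 → no match
3 → no match
4 → match
5 → no match
6 → match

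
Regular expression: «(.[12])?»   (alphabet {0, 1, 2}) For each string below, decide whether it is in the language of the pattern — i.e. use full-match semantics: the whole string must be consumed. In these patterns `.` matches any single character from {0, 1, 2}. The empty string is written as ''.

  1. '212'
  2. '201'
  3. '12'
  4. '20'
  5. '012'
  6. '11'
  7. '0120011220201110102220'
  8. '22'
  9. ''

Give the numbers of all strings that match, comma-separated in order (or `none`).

3, 6, 8, 9

1. '212' → no match
2. '201' → no match
3. '12' → match
4. '20' → no match
5. '012' → no match
6. '11' → match
7 → no match
8. '22' → match
9. '' → match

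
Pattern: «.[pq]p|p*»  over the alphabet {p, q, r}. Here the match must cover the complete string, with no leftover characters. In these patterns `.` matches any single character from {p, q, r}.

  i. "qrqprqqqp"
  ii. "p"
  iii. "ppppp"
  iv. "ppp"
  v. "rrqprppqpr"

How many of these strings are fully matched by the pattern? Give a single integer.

i → no match
ii → match
iii → match
iv → match
v → no match
Total matched: 3

3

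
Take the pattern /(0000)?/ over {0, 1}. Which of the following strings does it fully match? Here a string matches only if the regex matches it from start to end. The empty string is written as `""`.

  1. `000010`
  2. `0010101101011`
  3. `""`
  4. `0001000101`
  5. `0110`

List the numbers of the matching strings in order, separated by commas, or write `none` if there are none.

3

1 → no match
2 → no match
3 → match
4 → no match
5 → no match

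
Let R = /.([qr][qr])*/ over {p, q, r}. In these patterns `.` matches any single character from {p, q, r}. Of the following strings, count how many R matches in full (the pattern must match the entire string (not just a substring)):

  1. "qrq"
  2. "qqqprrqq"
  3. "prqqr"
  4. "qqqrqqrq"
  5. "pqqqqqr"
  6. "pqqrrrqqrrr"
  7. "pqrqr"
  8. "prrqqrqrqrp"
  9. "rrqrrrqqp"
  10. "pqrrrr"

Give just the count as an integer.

5

1 → match
2 → no match
3 → match
4 → no match
5 → match
6 → match
7 → match
8 → no match
9 → no match
10 → no match
Total matched: 5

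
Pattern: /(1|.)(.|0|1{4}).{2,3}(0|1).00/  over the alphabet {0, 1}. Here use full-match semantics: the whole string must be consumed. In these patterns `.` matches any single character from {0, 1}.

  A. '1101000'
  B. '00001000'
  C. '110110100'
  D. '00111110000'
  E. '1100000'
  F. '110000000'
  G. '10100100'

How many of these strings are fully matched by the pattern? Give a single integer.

A → no match
B → match
C → match
D → no match
E → no match
F → match
G → match
Total matched: 4

4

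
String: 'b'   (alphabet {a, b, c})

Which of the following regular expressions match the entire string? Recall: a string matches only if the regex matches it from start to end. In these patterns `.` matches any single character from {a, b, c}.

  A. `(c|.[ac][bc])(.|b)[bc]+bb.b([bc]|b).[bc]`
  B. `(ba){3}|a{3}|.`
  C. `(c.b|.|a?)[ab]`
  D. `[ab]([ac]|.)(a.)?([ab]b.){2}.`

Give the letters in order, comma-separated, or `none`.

A → no match
B → match
C → match
D → no match

B, C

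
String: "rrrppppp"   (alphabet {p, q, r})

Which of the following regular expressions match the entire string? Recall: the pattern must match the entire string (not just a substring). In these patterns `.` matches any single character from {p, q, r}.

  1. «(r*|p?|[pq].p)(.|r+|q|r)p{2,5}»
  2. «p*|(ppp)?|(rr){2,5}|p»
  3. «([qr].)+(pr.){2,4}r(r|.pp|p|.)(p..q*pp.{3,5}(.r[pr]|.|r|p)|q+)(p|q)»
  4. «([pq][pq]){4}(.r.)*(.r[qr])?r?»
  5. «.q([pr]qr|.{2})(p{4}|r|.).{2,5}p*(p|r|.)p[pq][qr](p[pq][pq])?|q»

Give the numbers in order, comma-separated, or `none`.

1

1 → match
2 → no match
3 → no match
4 → no match
5 → no match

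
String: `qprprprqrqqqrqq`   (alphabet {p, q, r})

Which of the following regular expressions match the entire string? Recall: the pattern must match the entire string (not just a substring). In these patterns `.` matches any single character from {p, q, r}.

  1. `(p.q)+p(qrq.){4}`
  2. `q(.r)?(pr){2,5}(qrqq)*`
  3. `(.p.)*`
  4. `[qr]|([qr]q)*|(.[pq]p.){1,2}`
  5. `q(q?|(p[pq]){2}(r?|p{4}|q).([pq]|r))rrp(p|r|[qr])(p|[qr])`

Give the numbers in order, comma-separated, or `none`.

2

1 → no match — must start with `p`
2 → match
3 → no match
4 → no match
5 → no match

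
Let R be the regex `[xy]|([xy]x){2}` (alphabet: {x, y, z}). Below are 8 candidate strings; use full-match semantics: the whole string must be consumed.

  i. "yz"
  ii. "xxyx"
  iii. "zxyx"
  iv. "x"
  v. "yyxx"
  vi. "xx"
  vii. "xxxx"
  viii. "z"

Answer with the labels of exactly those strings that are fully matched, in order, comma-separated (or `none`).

ii, iv, vii

i → no match
ii → match
iii → no match
iv → match
v → no match
vi → no match
vii → match
viii → no match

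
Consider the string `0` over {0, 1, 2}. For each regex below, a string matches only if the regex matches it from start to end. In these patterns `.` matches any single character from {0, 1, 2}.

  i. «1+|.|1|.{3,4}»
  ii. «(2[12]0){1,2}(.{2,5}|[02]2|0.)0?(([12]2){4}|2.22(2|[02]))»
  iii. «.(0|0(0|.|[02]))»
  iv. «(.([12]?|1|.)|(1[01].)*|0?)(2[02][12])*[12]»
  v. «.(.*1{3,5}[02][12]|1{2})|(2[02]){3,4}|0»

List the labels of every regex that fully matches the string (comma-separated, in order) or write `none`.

i → match
ii → no match — must start with `2`
iii → no match
iv → no match
v → match

i, v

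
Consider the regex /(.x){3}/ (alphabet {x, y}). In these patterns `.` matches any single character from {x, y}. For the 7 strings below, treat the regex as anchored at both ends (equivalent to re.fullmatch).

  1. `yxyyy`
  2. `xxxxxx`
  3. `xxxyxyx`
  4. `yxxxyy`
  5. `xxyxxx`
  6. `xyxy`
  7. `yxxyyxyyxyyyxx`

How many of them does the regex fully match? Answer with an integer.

2

1 → no match — must end with `x`
2 → match
3 → no match
4 → no match — must end with `x`
5 → match
6 → no match — must end with `x`
7 → no match
Total matched: 2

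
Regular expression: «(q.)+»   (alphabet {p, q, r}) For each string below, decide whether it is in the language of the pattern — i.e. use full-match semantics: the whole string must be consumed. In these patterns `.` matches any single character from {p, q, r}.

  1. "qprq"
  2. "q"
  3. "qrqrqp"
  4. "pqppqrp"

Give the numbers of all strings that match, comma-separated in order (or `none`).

1. "qprq" → no match
2. "q" → no match
3. "qrqrqp" → match
4. "pqppqrp" → no match — must start with "q"

3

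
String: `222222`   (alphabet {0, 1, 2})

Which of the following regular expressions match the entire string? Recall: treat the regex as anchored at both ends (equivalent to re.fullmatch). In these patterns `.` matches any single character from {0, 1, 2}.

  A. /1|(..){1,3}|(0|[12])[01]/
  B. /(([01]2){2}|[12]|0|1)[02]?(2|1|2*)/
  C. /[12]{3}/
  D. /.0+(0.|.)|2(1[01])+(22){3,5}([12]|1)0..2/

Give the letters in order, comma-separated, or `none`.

A, B

A → match
B → match
C → no match
D → no match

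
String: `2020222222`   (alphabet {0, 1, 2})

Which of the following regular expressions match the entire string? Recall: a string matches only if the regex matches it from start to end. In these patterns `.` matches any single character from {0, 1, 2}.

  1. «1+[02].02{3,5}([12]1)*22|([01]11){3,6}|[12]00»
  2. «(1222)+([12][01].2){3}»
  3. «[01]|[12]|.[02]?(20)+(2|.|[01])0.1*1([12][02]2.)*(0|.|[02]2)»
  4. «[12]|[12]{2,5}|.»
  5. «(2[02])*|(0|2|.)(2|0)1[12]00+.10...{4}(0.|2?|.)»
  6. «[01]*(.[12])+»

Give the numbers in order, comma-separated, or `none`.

1 → no match
2 → no match — must start with `1222`
3 → no match
4 → no match
5 → match
6 → no match

5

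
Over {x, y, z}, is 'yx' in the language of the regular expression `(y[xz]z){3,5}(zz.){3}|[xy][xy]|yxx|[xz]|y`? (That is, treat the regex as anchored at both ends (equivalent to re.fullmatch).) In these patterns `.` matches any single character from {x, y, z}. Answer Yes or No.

Yes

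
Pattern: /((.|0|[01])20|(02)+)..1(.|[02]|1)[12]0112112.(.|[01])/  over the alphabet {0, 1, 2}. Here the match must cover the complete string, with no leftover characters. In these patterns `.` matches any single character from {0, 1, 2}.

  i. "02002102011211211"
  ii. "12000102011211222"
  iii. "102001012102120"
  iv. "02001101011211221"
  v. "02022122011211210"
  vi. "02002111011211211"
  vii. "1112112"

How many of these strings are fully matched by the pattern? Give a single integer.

i → match
ii → match
iii → no match
iv → match
v → match
vi → match
vii → no match
Total matched: 5

5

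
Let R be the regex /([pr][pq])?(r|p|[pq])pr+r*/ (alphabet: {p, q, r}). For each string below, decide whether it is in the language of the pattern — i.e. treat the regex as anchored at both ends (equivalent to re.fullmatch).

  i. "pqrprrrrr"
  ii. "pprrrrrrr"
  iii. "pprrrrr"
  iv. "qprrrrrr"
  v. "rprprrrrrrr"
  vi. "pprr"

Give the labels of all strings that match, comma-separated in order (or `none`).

i, ii, iii, iv, v, vi

i. "pqrprrrrr" → match
ii. "pprrrrrrr" → match
iii. "pprrrrr" → match
iv. "qprrrrrr" → match
v. "rprprrrrrrr" → match
vi. "pprr" → match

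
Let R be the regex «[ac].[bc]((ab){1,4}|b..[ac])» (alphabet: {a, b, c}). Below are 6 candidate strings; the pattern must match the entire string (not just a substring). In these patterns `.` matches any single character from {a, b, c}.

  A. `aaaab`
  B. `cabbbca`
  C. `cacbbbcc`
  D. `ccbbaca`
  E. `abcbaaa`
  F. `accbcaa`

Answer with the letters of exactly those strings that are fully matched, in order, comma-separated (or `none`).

A → no match
B → match
C → no match
D → match
E → match
F → match

B, D, E, F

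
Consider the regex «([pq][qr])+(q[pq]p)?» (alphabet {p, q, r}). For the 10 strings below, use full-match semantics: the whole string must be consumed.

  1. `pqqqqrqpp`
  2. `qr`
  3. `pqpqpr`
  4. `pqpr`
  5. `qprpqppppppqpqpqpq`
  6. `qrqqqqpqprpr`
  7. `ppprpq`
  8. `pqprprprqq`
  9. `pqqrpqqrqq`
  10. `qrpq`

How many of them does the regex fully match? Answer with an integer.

8

1 → match
2 → match
3 → match
4 → match
5 → no match
6 → match
7 → no match
8 → match
9 → match
10 → match
Total matched: 8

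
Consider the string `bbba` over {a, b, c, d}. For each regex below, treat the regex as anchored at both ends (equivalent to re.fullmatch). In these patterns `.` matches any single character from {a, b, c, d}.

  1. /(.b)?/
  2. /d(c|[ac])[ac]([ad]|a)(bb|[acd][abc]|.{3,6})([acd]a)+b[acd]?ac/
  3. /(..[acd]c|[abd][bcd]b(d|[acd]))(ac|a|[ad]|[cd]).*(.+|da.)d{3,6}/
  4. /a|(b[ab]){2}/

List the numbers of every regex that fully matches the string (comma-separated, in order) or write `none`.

1 → no match
2 → no match — must start with `d`
3 → no match — must end with `d`
4 → match

4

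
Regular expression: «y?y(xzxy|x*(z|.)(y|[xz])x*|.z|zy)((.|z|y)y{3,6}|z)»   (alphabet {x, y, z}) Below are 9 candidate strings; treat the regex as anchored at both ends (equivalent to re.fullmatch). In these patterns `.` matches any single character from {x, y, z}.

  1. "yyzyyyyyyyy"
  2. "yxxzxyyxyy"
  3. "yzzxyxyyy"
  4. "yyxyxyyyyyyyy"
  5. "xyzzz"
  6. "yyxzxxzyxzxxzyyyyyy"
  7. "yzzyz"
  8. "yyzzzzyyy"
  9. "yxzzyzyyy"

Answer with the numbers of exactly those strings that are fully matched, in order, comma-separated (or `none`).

1

1 → match
2 → no match
3 → no match
4 → no match
5 → no match
6 → no match
7 → no match
8 → no match
9 → no match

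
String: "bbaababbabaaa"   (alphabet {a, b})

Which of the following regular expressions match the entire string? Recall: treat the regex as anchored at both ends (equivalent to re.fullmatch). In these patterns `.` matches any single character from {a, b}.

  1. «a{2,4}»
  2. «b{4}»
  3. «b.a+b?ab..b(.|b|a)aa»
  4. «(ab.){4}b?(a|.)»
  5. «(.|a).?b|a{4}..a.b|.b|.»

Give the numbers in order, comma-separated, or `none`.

3

1 → no match — must start with "a"
2 → no match — must end with "b"
3 → match
4 → no match — must start with "ab"
5 → no match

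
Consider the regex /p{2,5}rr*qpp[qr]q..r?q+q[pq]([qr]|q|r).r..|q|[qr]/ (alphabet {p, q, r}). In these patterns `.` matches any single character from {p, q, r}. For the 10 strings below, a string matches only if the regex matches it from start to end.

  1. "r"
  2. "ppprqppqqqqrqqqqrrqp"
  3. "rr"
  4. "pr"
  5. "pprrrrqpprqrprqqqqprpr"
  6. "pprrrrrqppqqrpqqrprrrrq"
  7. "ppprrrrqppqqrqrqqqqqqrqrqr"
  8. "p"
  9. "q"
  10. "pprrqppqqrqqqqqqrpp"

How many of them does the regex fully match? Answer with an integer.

1. "r" → match
2 → match
3. "rr" → no match
4. "pr" → no match
5 → match
6 → no match
7 → match
8. "p" → no match
9. "q" → match
10 → match
Total matched: 6

6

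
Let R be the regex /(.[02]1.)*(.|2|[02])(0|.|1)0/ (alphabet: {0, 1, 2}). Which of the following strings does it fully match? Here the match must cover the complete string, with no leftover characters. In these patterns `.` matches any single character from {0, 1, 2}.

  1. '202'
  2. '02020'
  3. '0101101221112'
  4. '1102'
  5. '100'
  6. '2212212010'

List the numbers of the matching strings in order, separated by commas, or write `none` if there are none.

1. '202' → no match — must end with '0'
2. '02020' → no match
3 → no match — must end with '0'
4. '1102' → no match — must end with '0'
5. '100' → match
6. '2212212010' → no match

5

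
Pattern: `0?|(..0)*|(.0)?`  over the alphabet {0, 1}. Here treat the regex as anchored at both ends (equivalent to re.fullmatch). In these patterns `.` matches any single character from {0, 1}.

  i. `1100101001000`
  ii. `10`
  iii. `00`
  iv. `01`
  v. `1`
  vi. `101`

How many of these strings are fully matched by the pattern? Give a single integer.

2

i → no match
ii → match
iii → match
iv → no match
v → no match
vi → no match
Total matched: 2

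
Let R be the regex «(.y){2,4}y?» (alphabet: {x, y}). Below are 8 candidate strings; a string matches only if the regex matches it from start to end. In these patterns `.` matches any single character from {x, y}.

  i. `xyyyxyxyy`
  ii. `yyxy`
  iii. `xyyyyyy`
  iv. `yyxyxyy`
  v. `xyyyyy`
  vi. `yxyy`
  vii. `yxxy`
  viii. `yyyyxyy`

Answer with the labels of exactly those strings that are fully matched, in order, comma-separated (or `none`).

i, ii, iii, iv, v, viii

i → match
ii → match
iii → match
iv → match
v → match
vi → no match
vii → no match
viii → match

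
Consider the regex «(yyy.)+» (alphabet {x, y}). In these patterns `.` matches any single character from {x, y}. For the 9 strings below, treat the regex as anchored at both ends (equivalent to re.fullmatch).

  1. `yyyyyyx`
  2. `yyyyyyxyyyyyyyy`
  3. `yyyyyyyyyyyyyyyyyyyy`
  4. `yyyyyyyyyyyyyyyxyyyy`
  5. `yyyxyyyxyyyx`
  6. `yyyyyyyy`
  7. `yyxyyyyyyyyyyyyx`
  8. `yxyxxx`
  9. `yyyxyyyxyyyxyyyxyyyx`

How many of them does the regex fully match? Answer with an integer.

1 → no match
2 → no match
3 → match
4 → match
5 → match
6 → match
7 → no match — must start with `yyy`
8 → no match — must start with `yyy`
9 → match
Total matched: 5

5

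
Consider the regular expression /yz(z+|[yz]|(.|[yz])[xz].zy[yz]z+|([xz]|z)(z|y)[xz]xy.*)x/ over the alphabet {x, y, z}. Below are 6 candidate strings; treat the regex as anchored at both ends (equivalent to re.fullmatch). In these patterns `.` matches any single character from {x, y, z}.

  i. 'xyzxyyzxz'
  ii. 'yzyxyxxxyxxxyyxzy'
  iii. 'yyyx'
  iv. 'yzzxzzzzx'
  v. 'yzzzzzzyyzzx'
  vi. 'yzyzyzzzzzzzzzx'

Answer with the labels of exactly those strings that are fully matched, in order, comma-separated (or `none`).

i → no match — must start with 'yz'
ii → no match — must end with 'x'
iii → no match — must start with 'yz'
iv → no match
v → no match
vi → no match

none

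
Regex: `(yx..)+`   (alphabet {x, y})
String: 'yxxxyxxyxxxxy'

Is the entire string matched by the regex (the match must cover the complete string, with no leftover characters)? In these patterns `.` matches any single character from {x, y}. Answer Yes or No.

No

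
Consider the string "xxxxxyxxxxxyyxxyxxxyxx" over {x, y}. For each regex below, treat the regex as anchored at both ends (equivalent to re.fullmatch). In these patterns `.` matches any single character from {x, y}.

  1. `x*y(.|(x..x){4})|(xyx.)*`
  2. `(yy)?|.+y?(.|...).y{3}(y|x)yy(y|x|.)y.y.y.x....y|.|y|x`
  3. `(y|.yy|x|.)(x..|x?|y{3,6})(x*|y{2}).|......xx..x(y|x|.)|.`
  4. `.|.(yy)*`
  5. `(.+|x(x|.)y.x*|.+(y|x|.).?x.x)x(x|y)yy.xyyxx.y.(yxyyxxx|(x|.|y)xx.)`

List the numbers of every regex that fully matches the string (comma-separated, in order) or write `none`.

1 → match
2 → no match
3 → no match
4 → no match
5 → no match

1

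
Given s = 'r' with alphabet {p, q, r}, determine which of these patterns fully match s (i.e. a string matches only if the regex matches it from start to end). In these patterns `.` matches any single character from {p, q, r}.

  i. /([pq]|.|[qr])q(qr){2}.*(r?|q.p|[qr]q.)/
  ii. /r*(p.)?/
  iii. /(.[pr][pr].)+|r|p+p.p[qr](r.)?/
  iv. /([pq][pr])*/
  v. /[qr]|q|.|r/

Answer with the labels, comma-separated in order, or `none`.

ii, iii, v

i → no match
ii → match
iii → match
iv → no match
v → match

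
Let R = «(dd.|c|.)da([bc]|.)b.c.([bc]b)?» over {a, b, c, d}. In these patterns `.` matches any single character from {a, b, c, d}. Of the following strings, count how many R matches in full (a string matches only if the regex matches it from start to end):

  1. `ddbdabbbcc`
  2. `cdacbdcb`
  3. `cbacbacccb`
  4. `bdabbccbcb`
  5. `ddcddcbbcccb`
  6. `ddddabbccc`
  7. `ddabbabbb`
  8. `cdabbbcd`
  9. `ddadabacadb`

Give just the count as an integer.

1 → match
2 → match
3 → no match
4 → match
5 → no match
6 → match
7 → no match
8 → match
9 → no match
Total matched: 5

5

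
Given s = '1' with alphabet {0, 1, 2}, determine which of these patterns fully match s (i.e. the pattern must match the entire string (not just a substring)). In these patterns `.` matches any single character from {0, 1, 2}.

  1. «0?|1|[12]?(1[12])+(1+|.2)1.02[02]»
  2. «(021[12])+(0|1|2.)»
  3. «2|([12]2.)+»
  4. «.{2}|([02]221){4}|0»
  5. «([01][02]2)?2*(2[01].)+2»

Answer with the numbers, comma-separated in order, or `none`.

1

1 → match
2 → no match — must start with '021'
3 → no match
4 → no match
5 → no match — must end with '2'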